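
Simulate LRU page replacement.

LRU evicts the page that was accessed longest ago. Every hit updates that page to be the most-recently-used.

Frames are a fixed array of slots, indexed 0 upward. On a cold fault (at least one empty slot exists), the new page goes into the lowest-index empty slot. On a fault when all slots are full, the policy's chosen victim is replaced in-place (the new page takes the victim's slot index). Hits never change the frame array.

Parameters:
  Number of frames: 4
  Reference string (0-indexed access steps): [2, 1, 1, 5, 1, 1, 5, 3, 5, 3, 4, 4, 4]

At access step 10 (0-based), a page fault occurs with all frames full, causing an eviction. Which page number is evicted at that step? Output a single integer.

Answer: 2

Derivation:
Step 0: ref 2 -> FAULT, frames=[2,-,-,-]
Step 1: ref 1 -> FAULT, frames=[2,1,-,-]
Step 2: ref 1 -> HIT, frames=[2,1,-,-]
Step 3: ref 5 -> FAULT, frames=[2,1,5,-]
Step 4: ref 1 -> HIT, frames=[2,1,5,-]
Step 5: ref 1 -> HIT, frames=[2,1,5,-]
Step 6: ref 5 -> HIT, frames=[2,1,5,-]
Step 7: ref 3 -> FAULT, frames=[2,1,5,3]
Step 8: ref 5 -> HIT, frames=[2,1,5,3]
Step 9: ref 3 -> HIT, frames=[2,1,5,3]
Step 10: ref 4 -> FAULT, evict 2, frames=[4,1,5,3]
At step 10: evicted page 2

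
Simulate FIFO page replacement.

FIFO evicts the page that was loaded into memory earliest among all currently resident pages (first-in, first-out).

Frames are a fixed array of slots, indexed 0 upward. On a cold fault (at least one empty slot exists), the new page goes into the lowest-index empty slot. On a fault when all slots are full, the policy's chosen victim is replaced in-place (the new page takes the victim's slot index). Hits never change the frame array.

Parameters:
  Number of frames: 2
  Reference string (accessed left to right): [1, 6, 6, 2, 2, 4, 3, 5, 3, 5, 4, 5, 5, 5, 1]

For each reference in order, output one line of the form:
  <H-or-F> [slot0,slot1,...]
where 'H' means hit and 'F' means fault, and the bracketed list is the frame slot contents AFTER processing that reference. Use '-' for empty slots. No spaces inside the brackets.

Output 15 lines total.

F [1,-]
F [1,6]
H [1,6]
F [2,6]
H [2,6]
F [2,4]
F [3,4]
F [3,5]
H [3,5]
H [3,5]
F [4,5]
H [4,5]
H [4,5]
H [4,5]
F [4,1]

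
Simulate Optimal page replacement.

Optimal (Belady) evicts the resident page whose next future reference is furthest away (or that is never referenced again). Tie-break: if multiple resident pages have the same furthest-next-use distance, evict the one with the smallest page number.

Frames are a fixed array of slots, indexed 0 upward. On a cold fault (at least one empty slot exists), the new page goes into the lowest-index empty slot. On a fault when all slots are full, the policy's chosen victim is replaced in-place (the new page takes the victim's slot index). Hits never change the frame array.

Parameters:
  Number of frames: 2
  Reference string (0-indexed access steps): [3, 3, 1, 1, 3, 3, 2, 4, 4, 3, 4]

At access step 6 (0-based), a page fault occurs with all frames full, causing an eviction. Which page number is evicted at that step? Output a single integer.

Step 0: ref 3 -> FAULT, frames=[3,-]
Step 1: ref 3 -> HIT, frames=[3,-]
Step 2: ref 1 -> FAULT, frames=[3,1]
Step 3: ref 1 -> HIT, frames=[3,1]
Step 4: ref 3 -> HIT, frames=[3,1]
Step 5: ref 3 -> HIT, frames=[3,1]
Step 6: ref 2 -> FAULT, evict 1, frames=[3,2]
At step 6: evicted page 1

Answer: 1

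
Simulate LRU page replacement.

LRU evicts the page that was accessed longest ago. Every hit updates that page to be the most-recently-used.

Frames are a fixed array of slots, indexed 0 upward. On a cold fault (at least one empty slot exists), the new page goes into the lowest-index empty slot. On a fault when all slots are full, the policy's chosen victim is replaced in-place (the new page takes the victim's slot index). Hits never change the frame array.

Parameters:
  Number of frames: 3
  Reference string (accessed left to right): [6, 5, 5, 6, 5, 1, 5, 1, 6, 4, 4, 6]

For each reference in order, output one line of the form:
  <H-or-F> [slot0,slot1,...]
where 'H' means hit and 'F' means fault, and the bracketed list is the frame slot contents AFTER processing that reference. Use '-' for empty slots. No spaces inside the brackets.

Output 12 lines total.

F [6,-,-]
F [6,5,-]
H [6,5,-]
H [6,5,-]
H [6,5,-]
F [6,5,1]
H [6,5,1]
H [6,5,1]
H [6,5,1]
F [6,4,1]
H [6,4,1]
H [6,4,1]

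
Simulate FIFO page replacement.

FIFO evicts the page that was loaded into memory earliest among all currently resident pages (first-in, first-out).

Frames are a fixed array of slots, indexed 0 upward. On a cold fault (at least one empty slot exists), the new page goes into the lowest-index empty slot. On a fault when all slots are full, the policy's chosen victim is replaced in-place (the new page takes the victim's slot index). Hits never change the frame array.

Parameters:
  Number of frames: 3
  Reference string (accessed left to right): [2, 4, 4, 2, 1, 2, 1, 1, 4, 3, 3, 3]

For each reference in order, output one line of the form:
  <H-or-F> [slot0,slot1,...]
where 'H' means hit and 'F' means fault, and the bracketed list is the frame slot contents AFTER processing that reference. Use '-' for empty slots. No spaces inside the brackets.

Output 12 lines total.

F [2,-,-]
F [2,4,-]
H [2,4,-]
H [2,4,-]
F [2,4,1]
H [2,4,1]
H [2,4,1]
H [2,4,1]
H [2,4,1]
F [3,4,1]
H [3,4,1]
H [3,4,1]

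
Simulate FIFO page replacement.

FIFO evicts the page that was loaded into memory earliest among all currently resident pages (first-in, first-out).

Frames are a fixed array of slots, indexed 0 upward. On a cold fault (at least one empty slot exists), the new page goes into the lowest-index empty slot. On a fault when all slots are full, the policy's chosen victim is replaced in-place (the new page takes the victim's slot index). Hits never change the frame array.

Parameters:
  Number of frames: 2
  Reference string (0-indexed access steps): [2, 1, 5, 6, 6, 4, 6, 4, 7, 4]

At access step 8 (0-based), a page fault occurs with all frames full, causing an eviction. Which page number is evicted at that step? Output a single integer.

Answer: 6

Derivation:
Step 0: ref 2 -> FAULT, frames=[2,-]
Step 1: ref 1 -> FAULT, frames=[2,1]
Step 2: ref 5 -> FAULT, evict 2, frames=[5,1]
Step 3: ref 6 -> FAULT, evict 1, frames=[5,6]
Step 4: ref 6 -> HIT, frames=[5,6]
Step 5: ref 4 -> FAULT, evict 5, frames=[4,6]
Step 6: ref 6 -> HIT, frames=[4,6]
Step 7: ref 4 -> HIT, frames=[4,6]
Step 8: ref 7 -> FAULT, evict 6, frames=[4,7]
At step 8: evicted page 6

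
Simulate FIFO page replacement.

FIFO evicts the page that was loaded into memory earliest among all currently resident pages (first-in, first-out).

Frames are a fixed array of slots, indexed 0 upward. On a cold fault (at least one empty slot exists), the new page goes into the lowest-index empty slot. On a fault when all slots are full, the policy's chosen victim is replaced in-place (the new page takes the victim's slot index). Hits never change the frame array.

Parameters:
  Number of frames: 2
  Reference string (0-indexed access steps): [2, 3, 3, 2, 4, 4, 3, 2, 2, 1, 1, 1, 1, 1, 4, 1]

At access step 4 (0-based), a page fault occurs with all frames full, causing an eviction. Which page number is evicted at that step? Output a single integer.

Answer: 2

Derivation:
Step 0: ref 2 -> FAULT, frames=[2,-]
Step 1: ref 3 -> FAULT, frames=[2,3]
Step 2: ref 3 -> HIT, frames=[2,3]
Step 3: ref 2 -> HIT, frames=[2,3]
Step 4: ref 4 -> FAULT, evict 2, frames=[4,3]
At step 4: evicted page 2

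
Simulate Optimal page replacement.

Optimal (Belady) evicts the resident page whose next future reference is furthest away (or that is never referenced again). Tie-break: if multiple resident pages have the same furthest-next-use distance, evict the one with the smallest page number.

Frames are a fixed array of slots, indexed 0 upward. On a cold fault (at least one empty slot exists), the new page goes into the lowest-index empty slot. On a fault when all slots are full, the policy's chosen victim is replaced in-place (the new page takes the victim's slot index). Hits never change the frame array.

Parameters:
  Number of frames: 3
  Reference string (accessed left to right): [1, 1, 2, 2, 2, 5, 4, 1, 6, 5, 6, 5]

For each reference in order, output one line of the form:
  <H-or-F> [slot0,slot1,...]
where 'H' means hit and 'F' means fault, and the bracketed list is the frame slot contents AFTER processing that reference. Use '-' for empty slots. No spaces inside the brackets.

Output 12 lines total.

F [1,-,-]
H [1,-,-]
F [1,2,-]
H [1,2,-]
H [1,2,-]
F [1,2,5]
F [1,4,5]
H [1,4,5]
F [6,4,5]
H [6,4,5]
H [6,4,5]
H [6,4,5]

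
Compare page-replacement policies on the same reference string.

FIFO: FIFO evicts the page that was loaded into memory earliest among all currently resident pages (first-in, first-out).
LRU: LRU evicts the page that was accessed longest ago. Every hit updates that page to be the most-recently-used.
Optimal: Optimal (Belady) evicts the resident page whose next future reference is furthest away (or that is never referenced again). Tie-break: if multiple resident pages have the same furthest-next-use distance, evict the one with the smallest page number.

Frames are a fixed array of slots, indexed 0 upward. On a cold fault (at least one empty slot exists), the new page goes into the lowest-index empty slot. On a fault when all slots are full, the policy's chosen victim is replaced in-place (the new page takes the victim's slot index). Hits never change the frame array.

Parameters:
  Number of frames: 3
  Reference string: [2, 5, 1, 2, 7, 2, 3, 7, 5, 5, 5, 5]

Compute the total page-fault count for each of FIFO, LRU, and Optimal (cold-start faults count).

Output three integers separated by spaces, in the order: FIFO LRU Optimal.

Answer: 7 6 5

Derivation:
--- FIFO ---
  step 0: ref 2 -> FAULT, frames=[2,-,-] (faults so far: 1)
  step 1: ref 5 -> FAULT, frames=[2,5,-] (faults so far: 2)
  step 2: ref 1 -> FAULT, frames=[2,5,1] (faults so far: 3)
  step 3: ref 2 -> HIT, frames=[2,5,1] (faults so far: 3)
  step 4: ref 7 -> FAULT, evict 2, frames=[7,5,1] (faults so far: 4)
  step 5: ref 2 -> FAULT, evict 5, frames=[7,2,1] (faults so far: 5)
  step 6: ref 3 -> FAULT, evict 1, frames=[7,2,3] (faults so far: 6)
  step 7: ref 7 -> HIT, frames=[7,2,3] (faults so far: 6)
  step 8: ref 5 -> FAULT, evict 7, frames=[5,2,3] (faults so far: 7)
  step 9: ref 5 -> HIT, frames=[5,2,3] (faults so far: 7)
  step 10: ref 5 -> HIT, frames=[5,2,3] (faults so far: 7)
  step 11: ref 5 -> HIT, frames=[5,2,3] (faults so far: 7)
  FIFO total faults: 7
--- LRU ---
  step 0: ref 2 -> FAULT, frames=[2,-,-] (faults so far: 1)
  step 1: ref 5 -> FAULT, frames=[2,5,-] (faults so far: 2)
  step 2: ref 1 -> FAULT, frames=[2,5,1] (faults so far: 3)
  step 3: ref 2 -> HIT, frames=[2,5,1] (faults so far: 3)
  step 4: ref 7 -> FAULT, evict 5, frames=[2,7,1] (faults so far: 4)
  step 5: ref 2 -> HIT, frames=[2,7,1] (faults so far: 4)
  step 6: ref 3 -> FAULT, evict 1, frames=[2,7,3] (faults so far: 5)
  step 7: ref 7 -> HIT, frames=[2,7,3] (faults so far: 5)
  step 8: ref 5 -> FAULT, evict 2, frames=[5,7,3] (faults so far: 6)
  step 9: ref 5 -> HIT, frames=[5,7,3] (faults so far: 6)
  step 10: ref 5 -> HIT, frames=[5,7,3] (faults so far: 6)
  step 11: ref 5 -> HIT, frames=[5,7,3] (faults so far: 6)
  LRU total faults: 6
--- Optimal ---
  step 0: ref 2 -> FAULT, frames=[2,-,-] (faults so far: 1)
  step 1: ref 5 -> FAULT, frames=[2,5,-] (faults so far: 2)
  step 2: ref 1 -> FAULT, frames=[2,5,1] (faults so far: 3)
  step 3: ref 2 -> HIT, frames=[2,5,1] (faults so far: 3)
  step 4: ref 7 -> FAULT, evict 1, frames=[2,5,7] (faults so far: 4)
  step 5: ref 2 -> HIT, frames=[2,5,7] (faults so far: 4)
  step 6: ref 3 -> FAULT, evict 2, frames=[3,5,7] (faults so far: 5)
  step 7: ref 7 -> HIT, frames=[3,5,7] (faults so far: 5)
  step 8: ref 5 -> HIT, frames=[3,5,7] (faults so far: 5)
  step 9: ref 5 -> HIT, frames=[3,5,7] (faults so far: 5)
  step 10: ref 5 -> HIT, frames=[3,5,7] (faults so far: 5)
  step 11: ref 5 -> HIT, frames=[3,5,7] (faults so far: 5)
  Optimal total faults: 5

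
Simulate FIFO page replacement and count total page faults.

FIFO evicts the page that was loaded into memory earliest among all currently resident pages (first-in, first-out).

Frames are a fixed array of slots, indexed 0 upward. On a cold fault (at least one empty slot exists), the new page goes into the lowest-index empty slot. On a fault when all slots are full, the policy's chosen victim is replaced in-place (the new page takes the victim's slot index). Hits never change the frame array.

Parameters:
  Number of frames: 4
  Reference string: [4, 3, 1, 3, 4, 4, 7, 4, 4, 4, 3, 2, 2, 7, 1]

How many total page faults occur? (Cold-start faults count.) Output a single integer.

Step 0: ref 4 → FAULT, frames=[4,-,-,-]
Step 1: ref 3 → FAULT, frames=[4,3,-,-]
Step 2: ref 1 → FAULT, frames=[4,3,1,-]
Step 3: ref 3 → HIT, frames=[4,3,1,-]
Step 4: ref 4 → HIT, frames=[4,3,1,-]
Step 5: ref 4 → HIT, frames=[4,3,1,-]
Step 6: ref 7 → FAULT, frames=[4,3,1,7]
Step 7: ref 4 → HIT, frames=[4,3,1,7]
Step 8: ref 4 → HIT, frames=[4,3,1,7]
Step 9: ref 4 → HIT, frames=[4,3,1,7]
Step 10: ref 3 → HIT, frames=[4,3,1,7]
Step 11: ref 2 → FAULT (evict 4), frames=[2,3,1,7]
Step 12: ref 2 → HIT, frames=[2,3,1,7]
Step 13: ref 7 → HIT, frames=[2,3,1,7]
Step 14: ref 1 → HIT, frames=[2,3,1,7]
Total faults: 5

Answer: 5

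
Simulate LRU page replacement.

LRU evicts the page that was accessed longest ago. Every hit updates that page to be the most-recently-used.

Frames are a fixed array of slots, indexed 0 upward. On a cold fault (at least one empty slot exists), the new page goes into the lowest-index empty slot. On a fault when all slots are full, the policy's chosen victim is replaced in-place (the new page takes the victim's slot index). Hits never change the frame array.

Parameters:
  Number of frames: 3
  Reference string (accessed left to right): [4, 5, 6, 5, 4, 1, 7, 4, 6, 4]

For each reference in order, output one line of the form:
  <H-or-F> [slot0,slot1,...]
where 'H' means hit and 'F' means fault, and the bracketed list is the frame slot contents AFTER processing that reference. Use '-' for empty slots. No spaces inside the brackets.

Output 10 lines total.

F [4,-,-]
F [4,5,-]
F [4,5,6]
H [4,5,6]
H [4,5,6]
F [4,5,1]
F [4,7,1]
H [4,7,1]
F [4,7,6]
H [4,7,6]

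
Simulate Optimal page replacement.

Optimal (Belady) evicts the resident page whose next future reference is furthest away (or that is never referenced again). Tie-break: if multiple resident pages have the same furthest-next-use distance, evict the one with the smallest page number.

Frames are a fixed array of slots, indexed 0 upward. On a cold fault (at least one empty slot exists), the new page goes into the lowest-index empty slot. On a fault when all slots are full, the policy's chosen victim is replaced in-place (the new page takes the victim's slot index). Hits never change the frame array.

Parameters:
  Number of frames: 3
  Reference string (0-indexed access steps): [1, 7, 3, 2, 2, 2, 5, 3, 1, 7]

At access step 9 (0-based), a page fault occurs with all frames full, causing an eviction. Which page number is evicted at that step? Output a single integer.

Answer: 1

Derivation:
Step 0: ref 1 -> FAULT, frames=[1,-,-]
Step 1: ref 7 -> FAULT, frames=[1,7,-]
Step 2: ref 3 -> FAULT, frames=[1,7,3]
Step 3: ref 2 -> FAULT, evict 7, frames=[1,2,3]
Step 4: ref 2 -> HIT, frames=[1,2,3]
Step 5: ref 2 -> HIT, frames=[1,2,3]
Step 6: ref 5 -> FAULT, evict 2, frames=[1,5,3]
Step 7: ref 3 -> HIT, frames=[1,5,3]
Step 8: ref 1 -> HIT, frames=[1,5,3]
Step 9: ref 7 -> FAULT, evict 1, frames=[7,5,3]
At step 9: evicted page 1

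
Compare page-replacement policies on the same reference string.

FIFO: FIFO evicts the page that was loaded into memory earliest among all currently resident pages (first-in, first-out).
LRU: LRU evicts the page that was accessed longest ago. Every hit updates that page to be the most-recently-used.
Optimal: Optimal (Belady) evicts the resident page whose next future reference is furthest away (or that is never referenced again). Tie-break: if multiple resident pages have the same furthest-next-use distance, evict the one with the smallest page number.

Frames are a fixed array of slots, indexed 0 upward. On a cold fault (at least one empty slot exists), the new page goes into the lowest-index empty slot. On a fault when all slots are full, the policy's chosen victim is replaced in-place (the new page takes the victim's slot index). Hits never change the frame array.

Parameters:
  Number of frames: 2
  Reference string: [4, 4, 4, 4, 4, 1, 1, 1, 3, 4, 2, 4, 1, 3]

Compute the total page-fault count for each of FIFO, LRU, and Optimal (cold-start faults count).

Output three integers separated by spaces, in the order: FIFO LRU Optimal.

--- FIFO ---
  step 0: ref 4 -> FAULT, frames=[4,-] (faults so far: 1)
  step 1: ref 4 -> HIT, frames=[4,-] (faults so far: 1)
  step 2: ref 4 -> HIT, frames=[4,-] (faults so far: 1)
  step 3: ref 4 -> HIT, frames=[4,-] (faults so far: 1)
  step 4: ref 4 -> HIT, frames=[4,-] (faults so far: 1)
  step 5: ref 1 -> FAULT, frames=[4,1] (faults so far: 2)
  step 6: ref 1 -> HIT, frames=[4,1] (faults so far: 2)
  step 7: ref 1 -> HIT, frames=[4,1] (faults so far: 2)
  step 8: ref 3 -> FAULT, evict 4, frames=[3,1] (faults so far: 3)
  step 9: ref 4 -> FAULT, evict 1, frames=[3,4] (faults so far: 4)
  step 10: ref 2 -> FAULT, evict 3, frames=[2,4] (faults so far: 5)
  step 11: ref 4 -> HIT, frames=[2,4] (faults so far: 5)
  step 12: ref 1 -> FAULT, evict 4, frames=[2,1] (faults so far: 6)
  step 13: ref 3 -> FAULT, evict 2, frames=[3,1] (faults so far: 7)
  FIFO total faults: 7
--- LRU ---
  step 0: ref 4 -> FAULT, frames=[4,-] (faults so far: 1)
  step 1: ref 4 -> HIT, frames=[4,-] (faults so far: 1)
  step 2: ref 4 -> HIT, frames=[4,-] (faults so far: 1)
  step 3: ref 4 -> HIT, frames=[4,-] (faults so far: 1)
  step 4: ref 4 -> HIT, frames=[4,-] (faults so far: 1)
  step 5: ref 1 -> FAULT, frames=[4,1] (faults so far: 2)
  step 6: ref 1 -> HIT, frames=[4,1] (faults so far: 2)
  step 7: ref 1 -> HIT, frames=[4,1] (faults so far: 2)
  step 8: ref 3 -> FAULT, evict 4, frames=[3,1] (faults so far: 3)
  step 9: ref 4 -> FAULT, evict 1, frames=[3,4] (faults so far: 4)
  step 10: ref 2 -> FAULT, evict 3, frames=[2,4] (faults so far: 5)
  step 11: ref 4 -> HIT, frames=[2,4] (faults so far: 5)
  step 12: ref 1 -> FAULT, evict 2, frames=[1,4] (faults so far: 6)
  step 13: ref 3 -> FAULT, evict 4, frames=[1,3] (faults so far: 7)
  LRU total faults: 7
--- Optimal ---
  step 0: ref 4 -> FAULT, frames=[4,-] (faults so far: 1)
  step 1: ref 4 -> HIT, frames=[4,-] (faults so far: 1)
  step 2: ref 4 -> HIT, frames=[4,-] (faults so far: 1)
  step 3: ref 4 -> HIT, frames=[4,-] (faults so far: 1)
  step 4: ref 4 -> HIT, frames=[4,-] (faults so far: 1)
  step 5: ref 1 -> FAULT, frames=[4,1] (faults so far: 2)
  step 6: ref 1 -> HIT, frames=[4,1] (faults so far: 2)
  step 7: ref 1 -> HIT, frames=[4,1] (faults so far: 2)
  step 8: ref 3 -> FAULT, evict 1, frames=[4,3] (faults so far: 3)
  step 9: ref 4 -> HIT, frames=[4,3] (faults so far: 3)
  step 10: ref 2 -> FAULT, evict 3, frames=[4,2] (faults so far: 4)
  step 11: ref 4 -> HIT, frames=[4,2] (faults so far: 4)
  step 12: ref 1 -> FAULT, evict 2, frames=[4,1] (faults so far: 5)
  step 13: ref 3 -> FAULT, evict 1, frames=[4,3] (faults so far: 6)
  Optimal total faults: 6

Answer: 7 7 6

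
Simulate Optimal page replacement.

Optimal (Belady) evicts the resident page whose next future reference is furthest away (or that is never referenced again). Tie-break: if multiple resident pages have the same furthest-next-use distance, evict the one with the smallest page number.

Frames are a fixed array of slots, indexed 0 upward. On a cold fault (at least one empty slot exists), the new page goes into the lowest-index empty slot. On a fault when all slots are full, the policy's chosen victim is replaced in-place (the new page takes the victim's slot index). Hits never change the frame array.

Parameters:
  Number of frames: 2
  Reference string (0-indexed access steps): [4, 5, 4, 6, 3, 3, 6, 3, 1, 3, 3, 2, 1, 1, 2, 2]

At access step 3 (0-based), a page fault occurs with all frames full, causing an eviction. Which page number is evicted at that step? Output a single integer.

Step 0: ref 4 -> FAULT, frames=[4,-]
Step 1: ref 5 -> FAULT, frames=[4,5]
Step 2: ref 4 -> HIT, frames=[4,5]
Step 3: ref 6 -> FAULT, evict 4, frames=[6,5]
At step 3: evicted page 4

Answer: 4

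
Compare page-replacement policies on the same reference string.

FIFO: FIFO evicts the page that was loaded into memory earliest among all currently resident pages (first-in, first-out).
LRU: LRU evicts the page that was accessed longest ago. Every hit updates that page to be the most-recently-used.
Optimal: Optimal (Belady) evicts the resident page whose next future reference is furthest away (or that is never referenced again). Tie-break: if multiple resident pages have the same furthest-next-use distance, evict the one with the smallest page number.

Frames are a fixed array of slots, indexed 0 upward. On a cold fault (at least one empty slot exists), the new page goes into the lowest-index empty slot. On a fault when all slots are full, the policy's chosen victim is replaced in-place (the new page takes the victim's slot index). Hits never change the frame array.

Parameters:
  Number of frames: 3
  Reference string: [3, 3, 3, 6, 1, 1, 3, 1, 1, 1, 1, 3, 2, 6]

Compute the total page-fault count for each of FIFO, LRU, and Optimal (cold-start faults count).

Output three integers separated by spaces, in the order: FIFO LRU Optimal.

--- FIFO ---
  step 0: ref 3 -> FAULT, frames=[3,-,-] (faults so far: 1)
  step 1: ref 3 -> HIT, frames=[3,-,-] (faults so far: 1)
  step 2: ref 3 -> HIT, frames=[3,-,-] (faults so far: 1)
  step 3: ref 6 -> FAULT, frames=[3,6,-] (faults so far: 2)
  step 4: ref 1 -> FAULT, frames=[3,6,1] (faults so far: 3)
  step 5: ref 1 -> HIT, frames=[3,6,1] (faults so far: 3)
  step 6: ref 3 -> HIT, frames=[3,6,1] (faults so far: 3)
  step 7: ref 1 -> HIT, frames=[3,6,1] (faults so far: 3)
  step 8: ref 1 -> HIT, frames=[3,6,1] (faults so far: 3)
  step 9: ref 1 -> HIT, frames=[3,6,1] (faults so far: 3)
  step 10: ref 1 -> HIT, frames=[3,6,1] (faults so far: 3)
  step 11: ref 3 -> HIT, frames=[3,6,1] (faults so far: 3)
  step 12: ref 2 -> FAULT, evict 3, frames=[2,6,1] (faults so far: 4)
  step 13: ref 6 -> HIT, frames=[2,6,1] (faults so far: 4)
  FIFO total faults: 4
--- LRU ---
  step 0: ref 3 -> FAULT, frames=[3,-,-] (faults so far: 1)
  step 1: ref 3 -> HIT, frames=[3,-,-] (faults so far: 1)
  step 2: ref 3 -> HIT, frames=[3,-,-] (faults so far: 1)
  step 3: ref 6 -> FAULT, frames=[3,6,-] (faults so far: 2)
  step 4: ref 1 -> FAULT, frames=[3,6,1] (faults so far: 3)
  step 5: ref 1 -> HIT, frames=[3,6,1] (faults so far: 3)
  step 6: ref 3 -> HIT, frames=[3,6,1] (faults so far: 3)
  step 7: ref 1 -> HIT, frames=[3,6,1] (faults so far: 3)
  step 8: ref 1 -> HIT, frames=[3,6,1] (faults so far: 3)
  step 9: ref 1 -> HIT, frames=[3,6,1] (faults so far: 3)
  step 10: ref 1 -> HIT, frames=[3,6,1] (faults so far: 3)
  step 11: ref 3 -> HIT, frames=[3,6,1] (faults so far: 3)
  step 12: ref 2 -> FAULT, evict 6, frames=[3,2,1] (faults so far: 4)
  step 13: ref 6 -> FAULT, evict 1, frames=[3,2,6] (faults so far: 5)
  LRU total faults: 5
--- Optimal ---
  step 0: ref 3 -> FAULT, frames=[3,-,-] (faults so far: 1)
  step 1: ref 3 -> HIT, frames=[3,-,-] (faults so far: 1)
  step 2: ref 3 -> HIT, frames=[3,-,-] (faults so far: 1)
  step 3: ref 6 -> FAULT, frames=[3,6,-] (faults so far: 2)
  step 4: ref 1 -> FAULT, frames=[3,6,1] (faults so far: 3)
  step 5: ref 1 -> HIT, frames=[3,6,1] (faults so far: 3)
  step 6: ref 3 -> HIT, frames=[3,6,1] (faults so far: 3)
  step 7: ref 1 -> HIT, frames=[3,6,1] (faults so far: 3)
  step 8: ref 1 -> HIT, frames=[3,6,1] (faults so far: 3)
  step 9: ref 1 -> HIT, frames=[3,6,1] (faults so far: 3)
  step 10: ref 1 -> HIT, frames=[3,6,1] (faults so far: 3)
  step 11: ref 3 -> HIT, frames=[3,6,1] (faults so far: 3)
  step 12: ref 2 -> FAULT, evict 1, frames=[3,6,2] (faults so far: 4)
  step 13: ref 6 -> HIT, frames=[3,6,2] (faults so far: 4)
  Optimal total faults: 4

Answer: 4 5 4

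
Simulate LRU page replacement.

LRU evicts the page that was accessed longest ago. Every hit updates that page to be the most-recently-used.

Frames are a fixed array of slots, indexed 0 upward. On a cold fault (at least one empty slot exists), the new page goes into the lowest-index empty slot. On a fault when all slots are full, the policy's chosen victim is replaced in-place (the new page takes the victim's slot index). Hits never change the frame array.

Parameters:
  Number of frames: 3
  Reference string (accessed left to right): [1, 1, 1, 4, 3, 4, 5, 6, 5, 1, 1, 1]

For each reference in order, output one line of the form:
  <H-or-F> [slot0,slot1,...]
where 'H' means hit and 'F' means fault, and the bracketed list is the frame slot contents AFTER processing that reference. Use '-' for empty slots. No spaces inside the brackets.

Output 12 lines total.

F [1,-,-]
H [1,-,-]
H [1,-,-]
F [1,4,-]
F [1,4,3]
H [1,4,3]
F [5,4,3]
F [5,4,6]
H [5,4,6]
F [5,1,6]
H [5,1,6]
H [5,1,6]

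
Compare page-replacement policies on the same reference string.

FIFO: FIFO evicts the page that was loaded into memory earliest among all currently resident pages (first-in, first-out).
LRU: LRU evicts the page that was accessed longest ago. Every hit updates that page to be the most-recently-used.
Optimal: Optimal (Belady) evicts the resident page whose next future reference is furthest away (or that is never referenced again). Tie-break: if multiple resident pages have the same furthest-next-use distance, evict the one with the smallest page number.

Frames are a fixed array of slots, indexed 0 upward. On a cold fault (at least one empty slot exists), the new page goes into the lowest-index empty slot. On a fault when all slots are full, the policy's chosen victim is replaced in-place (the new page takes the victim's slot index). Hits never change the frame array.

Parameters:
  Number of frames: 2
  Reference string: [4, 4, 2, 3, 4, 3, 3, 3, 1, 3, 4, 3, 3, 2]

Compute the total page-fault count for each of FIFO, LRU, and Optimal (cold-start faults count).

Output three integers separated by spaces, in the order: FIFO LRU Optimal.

--- FIFO ---
  step 0: ref 4 -> FAULT, frames=[4,-] (faults so far: 1)
  step 1: ref 4 -> HIT, frames=[4,-] (faults so far: 1)
  step 2: ref 2 -> FAULT, frames=[4,2] (faults so far: 2)
  step 3: ref 3 -> FAULT, evict 4, frames=[3,2] (faults so far: 3)
  step 4: ref 4 -> FAULT, evict 2, frames=[3,4] (faults so far: 4)
  step 5: ref 3 -> HIT, frames=[3,4] (faults so far: 4)
  step 6: ref 3 -> HIT, frames=[3,4] (faults so far: 4)
  step 7: ref 3 -> HIT, frames=[3,4] (faults so far: 4)
  step 8: ref 1 -> FAULT, evict 3, frames=[1,4] (faults so far: 5)
  step 9: ref 3 -> FAULT, evict 4, frames=[1,3] (faults so far: 6)
  step 10: ref 4 -> FAULT, evict 1, frames=[4,3] (faults so far: 7)
  step 11: ref 3 -> HIT, frames=[4,3] (faults so far: 7)
  step 12: ref 3 -> HIT, frames=[4,3] (faults so far: 7)
  step 13: ref 2 -> FAULT, evict 3, frames=[4,2] (faults so far: 8)
  FIFO total faults: 8
--- LRU ---
  step 0: ref 4 -> FAULT, frames=[4,-] (faults so far: 1)
  step 1: ref 4 -> HIT, frames=[4,-] (faults so far: 1)
  step 2: ref 2 -> FAULT, frames=[4,2] (faults so far: 2)
  step 3: ref 3 -> FAULT, evict 4, frames=[3,2] (faults so far: 3)
  step 4: ref 4 -> FAULT, evict 2, frames=[3,4] (faults so far: 4)
  step 5: ref 3 -> HIT, frames=[3,4] (faults so far: 4)
  step 6: ref 3 -> HIT, frames=[3,4] (faults so far: 4)
  step 7: ref 3 -> HIT, frames=[3,4] (faults so far: 4)
  step 8: ref 1 -> FAULT, evict 4, frames=[3,1] (faults so far: 5)
  step 9: ref 3 -> HIT, frames=[3,1] (faults so far: 5)
  step 10: ref 4 -> FAULT, evict 1, frames=[3,4] (faults so far: 6)
  step 11: ref 3 -> HIT, frames=[3,4] (faults so far: 6)
  step 12: ref 3 -> HIT, frames=[3,4] (faults so far: 6)
  step 13: ref 2 -> FAULT, evict 4, frames=[3,2] (faults so far: 7)
  LRU total faults: 7
--- Optimal ---
  step 0: ref 4 -> FAULT, frames=[4,-] (faults so far: 1)
  step 1: ref 4 -> HIT, frames=[4,-] (faults so far: 1)
  step 2: ref 2 -> FAULT, frames=[4,2] (faults so far: 2)
  step 3: ref 3 -> FAULT, evict 2, frames=[4,3] (faults so far: 3)
  step 4: ref 4 -> HIT, frames=[4,3] (faults so far: 3)
  step 5: ref 3 -> HIT, frames=[4,3] (faults so far: 3)
  step 6: ref 3 -> HIT, frames=[4,3] (faults so far: 3)
  step 7: ref 3 -> HIT, frames=[4,3] (faults so far: 3)
  step 8: ref 1 -> FAULT, evict 4, frames=[1,3] (faults so far: 4)
  step 9: ref 3 -> HIT, frames=[1,3] (faults so far: 4)
  step 10: ref 4 -> FAULT, evict 1, frames=[4,3] (faults so far: 5)
  step 11: ref 3 -> HIT, frames=[4,3] (faults so far: 5)
  step 12: ref 3 -> HIT, frames=[4,3] (faults so far: 5)
  step 13: ref 2 -> FAULT, evict 3, frames=[4,2] (faults so far: 6)
  Optimal total faults: 6

Answer: 8 7 6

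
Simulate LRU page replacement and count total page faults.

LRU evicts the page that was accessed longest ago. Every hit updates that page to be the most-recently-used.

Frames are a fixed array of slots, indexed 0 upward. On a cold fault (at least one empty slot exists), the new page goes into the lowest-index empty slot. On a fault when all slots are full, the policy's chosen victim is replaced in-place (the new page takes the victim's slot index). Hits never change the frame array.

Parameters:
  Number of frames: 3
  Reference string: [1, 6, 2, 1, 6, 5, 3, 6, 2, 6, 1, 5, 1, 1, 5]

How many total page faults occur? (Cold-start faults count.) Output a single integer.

Answer: 8

Derivation:
Step 0: ref 1 → FAULT, frames=[1,-,-]
Step 1: ref 6 → FAULT, frames=[1,6,-]
Step 2: ref 2 → FAULT, frames=[1,6,2]
Step 3: ref 1 → HIT, frames=[1,6,2]
Step 4: ref 6 → HIT, frames=[1,6,2]
Step 5: ref 5 → FAULT (evict 2), frames=[1,6,5]
Step 6: ref 3 → FAULT (evict 1), frames=[3,6,5]
Step 7: ref 6 → HIT, frames=[3,6,5]
Step 8: ref 2 → FAULT (evict 5), frames=[3,6,2]
Step 9: ref 6 → HIT, frames=[3,6,2]
Step 10: ref 1 → FAULT (evict 3), frames=[1,6,2]
Step 11: ref 5 → FAULT (evict 2), frames=[1,6,5]
Step 12: ref 1 → HIT, frames=[1,6,5]
Step 13: ref 1 → HIT, frames=[1,6,5]
Step 14: ref 5 → HIT, frames=[1,6,5]
Total faults: 8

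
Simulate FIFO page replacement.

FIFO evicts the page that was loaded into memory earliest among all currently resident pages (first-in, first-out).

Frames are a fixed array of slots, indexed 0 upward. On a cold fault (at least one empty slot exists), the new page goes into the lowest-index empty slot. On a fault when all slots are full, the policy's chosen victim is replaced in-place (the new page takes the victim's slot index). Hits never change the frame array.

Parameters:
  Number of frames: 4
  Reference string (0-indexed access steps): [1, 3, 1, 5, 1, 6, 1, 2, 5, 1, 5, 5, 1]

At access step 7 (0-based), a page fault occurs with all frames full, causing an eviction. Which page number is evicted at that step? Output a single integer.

Answer: 1

Derivation:
Step 0: ref 1 -> FAULT, frames=[1,-,-,-]
Step 1: ref 3 -> FAULT, frames=[1,3,-,-]
Step 2: ref 1 -> HIT, frames=[1,3,-,-]
Step 3: ref 5 -> FAULT, frames=[1,3,5,-]
Step 4: ref 1 -> HIT, frames=[1,3,5,-]
Step 5: ref 6 -> FAULT, frames=[1,3,5,6]
Step 6: ref 1 -> HIT, frames=[1,3,5,6]
Step 7: ref 2 -> FAULT, evict 1, frames=[2,3,5,6]
At step 7: evicted page 1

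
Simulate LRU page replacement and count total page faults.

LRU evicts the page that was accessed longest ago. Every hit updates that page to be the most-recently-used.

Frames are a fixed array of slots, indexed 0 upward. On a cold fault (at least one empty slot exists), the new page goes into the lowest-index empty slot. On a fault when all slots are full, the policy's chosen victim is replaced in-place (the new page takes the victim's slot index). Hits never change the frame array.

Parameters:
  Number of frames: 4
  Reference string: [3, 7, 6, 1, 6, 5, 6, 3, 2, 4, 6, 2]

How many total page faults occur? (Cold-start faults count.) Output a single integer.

Answer: 8

Derivation:
Step 0: ref 3 → FAULT, frames=[3,-,-,-]
Step 1: ref 7 → FAULT, frames=[3,7,-,-]
Step 2: ref 6 → FAULT, frames=[3,7,6,-]
Step 3: ref 1 → FAULT, frames=[3,7,6,1]
Step 4: ref 6 → HIT, frames=[3,7,6,1]
Step 5: ref 5 → FAULT (evict 3), frames=[5,7,6,1]
Step 6: ref 6 → HIT, frames=[5,7,6,1]
Step 7: ref 3 → FAULT (evict 7), frames=[5,3,6,1]
Step 8: ref 2 → FAULT (evict 1), frames=[5,3,6,2]
Step 9: ref 4 → FAULT (evict 5), frames=[4,3,6,2]
Step 10: ref 6 → HIT, frames=[4,3,6,2]
Step 11: ref 2 → HIT, frames=[4,3,6,2]
Total faults: 8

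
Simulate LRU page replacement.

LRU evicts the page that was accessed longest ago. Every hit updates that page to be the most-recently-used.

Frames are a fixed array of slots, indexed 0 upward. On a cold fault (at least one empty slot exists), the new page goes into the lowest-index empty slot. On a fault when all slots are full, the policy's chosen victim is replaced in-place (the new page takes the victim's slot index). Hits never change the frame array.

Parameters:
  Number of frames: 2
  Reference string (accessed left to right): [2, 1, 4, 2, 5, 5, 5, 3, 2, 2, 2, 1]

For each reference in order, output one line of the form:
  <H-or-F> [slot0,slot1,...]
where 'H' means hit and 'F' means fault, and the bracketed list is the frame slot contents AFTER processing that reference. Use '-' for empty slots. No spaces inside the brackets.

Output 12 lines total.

F [2,-]
F [2,1]
F [4,1]
F [4,2]
F [5,2]
H [5,2]
H [5,2]
F [5,3]
F [2,3]
H [2,3]
H [2,3]
F [2,1]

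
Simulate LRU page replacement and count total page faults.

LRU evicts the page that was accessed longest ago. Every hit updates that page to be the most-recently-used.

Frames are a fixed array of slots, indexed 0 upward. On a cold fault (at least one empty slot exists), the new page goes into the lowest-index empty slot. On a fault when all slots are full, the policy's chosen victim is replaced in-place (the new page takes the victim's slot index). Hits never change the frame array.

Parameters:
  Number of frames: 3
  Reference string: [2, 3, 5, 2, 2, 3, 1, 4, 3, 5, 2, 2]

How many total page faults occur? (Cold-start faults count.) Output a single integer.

Answer: 7

Derivation:
Step 0: ref 2 → FAULT, frames=[2,-,-]
Step 1: ref 3 → FAULT, frames=[2,3,-]
Step 2: ref 5 → FAULT, frames=[2,3,5]
Step 3: ref 2 → HIT, frames=[2,3,5]
Step 4: ref 2 → HIT, frames=[2,3,5]
Step 5: ref 3 → HIT, frames=[2,3,5]
Step 6: ref 1 → FAULT (evict 5), frames=[2,3,1]
Step 7: ref 4 → FAULT (evict 2), frames=[4,3,1]
Step 8: ref 3 → HIT, frames=[4,3,1]
Step 9: ref 5 → FAULT (evict 1), frames=[4,3,5]
Step 10: ref 2 → FAULT (evict 4), frames=[2,3,5]
Step 11: ref 2 → HIT, frames=[2,3,5]
Total faults: 7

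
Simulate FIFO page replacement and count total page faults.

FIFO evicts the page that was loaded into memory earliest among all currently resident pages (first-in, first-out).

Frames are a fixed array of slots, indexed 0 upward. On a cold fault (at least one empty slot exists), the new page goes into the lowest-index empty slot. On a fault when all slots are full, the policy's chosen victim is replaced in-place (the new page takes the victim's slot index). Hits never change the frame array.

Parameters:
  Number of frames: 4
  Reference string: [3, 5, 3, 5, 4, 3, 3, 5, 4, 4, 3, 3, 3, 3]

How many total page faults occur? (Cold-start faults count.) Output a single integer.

Answer: 3

Derivation:
Step 0: ref 3 → FAULT, frames=[3,-,-,-]
Step 1: ref 5 → FAULT, frames=[3,5,-,-]
Step 2: ref 3 → HIT, frames=[3,5,-,-]
Step 3: ref 5 → HIT, frames=[3,5,-,-]
Step 4: ref 4 → FAULT, frames=[3,5,4,-]
Step 5: ref 3 → HIT, frames=[3,5,4,-]
Step 6: ref 3 → HIT, frames=[3,5,4,-]
Step 7: ref 5 → HIT, frames=[3,5,4,-]
Step 8: ref 4 → HIT, frames=[3,5,4,-]
Step 9: ref 4 → HIT, frames=[3,5,4,-]
Step 10: ref 3 → HIT, frames=[3,5,4,-]
Step 11: ref 3 → HIT, frames=[3,5,4,-]
Step 12: ref 3 → HIT, frames=[3,5,4,-]
Step 13: ref 3 → HIT, frames=[3,5,4,-]
Total faults: 3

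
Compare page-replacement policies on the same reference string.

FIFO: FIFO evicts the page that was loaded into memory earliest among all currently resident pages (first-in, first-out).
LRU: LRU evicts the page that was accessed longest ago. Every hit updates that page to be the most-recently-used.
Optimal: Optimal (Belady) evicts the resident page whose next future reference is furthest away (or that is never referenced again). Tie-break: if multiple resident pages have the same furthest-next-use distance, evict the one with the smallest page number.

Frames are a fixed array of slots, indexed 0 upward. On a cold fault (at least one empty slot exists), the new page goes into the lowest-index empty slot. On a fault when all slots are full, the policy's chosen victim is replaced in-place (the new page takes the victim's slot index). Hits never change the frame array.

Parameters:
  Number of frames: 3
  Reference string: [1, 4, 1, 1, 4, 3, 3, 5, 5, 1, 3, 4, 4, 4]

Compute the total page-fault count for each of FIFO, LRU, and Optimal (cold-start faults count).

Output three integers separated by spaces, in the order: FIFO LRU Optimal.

--- FIFO ---
  step 0: ref 1 -> FAULT, frames=[1,-,-] (faults so far: 1)
  step 1: ref 4 -> FAULT, frames=[1,4,-] (faults so far: 2)
  step 2: ref 1 -> HIT, frames=[1,4,-] (faults so far: 2)
  step 3: ref 1 -> HIT, frames=[1,4,-] (faults so far: 2)
  step 4: ref 4 -> HIT, frames=[1,4,-] (faults so far: 2)
  step 5: ref 3 -> FAULT, frames=[1,4,3] (faults so far: 3)
  step 6: ref 3 -> HIT, frames=[1,4,3] (faults so far: 3)
  step 7: ref 5 -> FAULT, evict 1, frames=[5,4,3] (faults so far: 4)
  step 8: ref 5 -> HIT, frames=[5,4,3] (faults so far: 4)
  step 9: ref 1 -> FAULT, evict 4, frames=[5,1,3] (faults so far: 5)
  step 10: ref 3 -> HIT, frames=[5,1,3] (faults so far: 5)
  step 11: ref 4 -> FAULT, evict 3, frames=[5,1,4] (faults so far: 6)
  step 12: ref 4 -> HIT, frames=[5,1,4] (faults so far: 6)
  step 13: ref 4 -> HIT, frames=[5,1,4] (faults so far: 6)
  FIFO total faults: 6
--- LRU ---
  step 0: ref 1 -> FAULT, frames=[1,-,-] (faults so far: 1)
  step 1: ref 4 -> FAULT, frames=[1,4,-] (faults so far: 2)
  step 2: ref 1 -> HIT, frames=[1,4,-] (faults so far: 2)
  step 3: ref 1 -> HIT, frames=[1,4,-] (faults so far: 2)
  step 4: ref 4 -> HIT, frames=[1,4,-] (faults so far: 2)
  step 5: ref 3 -> FAULT, frames=[1,4,3] (faults so far: 3)
  step 6: ref 3 -> HIT, frames=[1,4,3] (faults so far: 3)
  step 7: ref 5 -> FAULT, evict 1, frames=[5,4,3] (faults so far: 4)
  step 8: ref 5 -> HIT, frames=[5,4,3] (faults so far: 4)
  step 9: ref 1 -> FAULT, evict 4, frames=[5,1,3] (faults so far: 5)
  step 10: ref 3 -> HIT, frames=[5,1,3] (faults so far: 5)
  step 11: ref 4 -> FAULT, evict 5, frames=[4,1,3] (faults so far: 6)
  step 12: ref 4 -> HIT, frames=[4,1,3] (faults so far: 6)
  step 13: ref 4 -> HIT, frames=[4,1,3] (faults so far: 6)
  LRU total faults: 6
--- Optimal ---
  step 0: ref 1 -> FAULT, frames=[1,-,-] (faults so far: 1)
  step 1: ref 4 -> FAULT, frames=[1,4,-] (faults so far: 2)
  step 2: ref 1 -> HIT, frames=[1,4,-] (faults so far: 2)
  step 3: ref 1 -> HIT, frames=[1,4,-] (faults so far: 2)
  step 4: ref 4 -> HIT, frames=[1,4,-] (faults so far: 2)
  step 5: ref 3 -> FAULT, frames=[1,4,3] (faults so far: 3)
  step 6: ref 3 -> HIT, frames=[1,4,3] (faults so far: 3)
  step 7: ref 5 -> FAULT, evict 4, frames=[1,5,3] (faults so far: 4)
  step 8: ref 5 -> HIT, frames=[1,5,3] (faults so far: 4)
  step 9: ref 1 -> HIT, frames=[1,5,3] (faults so far: 4)
  step 10: ref 3 -> HIT, frames=[1,5,3] (faults so far: 4)
  step 11: ref 4 -> FAULT, evict 1, frames=[4,5,3] (faults so far: 5)
  step 12: ref 4 -> HIT, frames=[4,5,3] (faults so far: 5)
  step 13: ref 4 -> HIT, frames=[4,5,3] (faults so far: 5)
  Optimal total faults: 5

Answer: 6 6 5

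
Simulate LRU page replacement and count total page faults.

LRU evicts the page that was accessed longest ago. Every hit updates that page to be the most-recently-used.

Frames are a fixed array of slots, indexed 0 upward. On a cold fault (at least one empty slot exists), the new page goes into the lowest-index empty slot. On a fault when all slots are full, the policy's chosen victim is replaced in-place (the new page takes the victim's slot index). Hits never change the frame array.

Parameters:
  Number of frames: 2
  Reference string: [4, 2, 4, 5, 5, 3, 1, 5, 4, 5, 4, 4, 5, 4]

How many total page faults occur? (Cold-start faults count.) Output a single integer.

Answer: 7

Derivation:
Step 0: ref 4 → FAULT, frames=[4,-]
Step 1: ref 2 → FAULT, frames=[4,2]
Step 2: ref 4 → HIT, frames=[4,2]
Step 3: ref 5 → FAULT (evict 2), frames=[4,5]
Step 4: ref 5 → HIT, frames=[4,5]
Step 5: ref 3 → FAULT (evict 4), frames=[3,5]
Step 6: ref 1 → FAULT (evict 5), frames=[3,1]
Step 7: ref 5 → FAULT (evict 3), frames=[5,1]
Step 8: ref 4 → FAULT (evict 1), frames=[5,4]
Step 9: ref 5 → HIT, frames=[5,4]
Step 10: ref 4 → HIT, frames=[5,4]
Step 11: ref 4 → HIT, frames=[5,4]
Step 12: ref 5 → HIT, frames=[5,4]
Step 13: ref 4 → HIT, frames=[5,4]
Total faults: 7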